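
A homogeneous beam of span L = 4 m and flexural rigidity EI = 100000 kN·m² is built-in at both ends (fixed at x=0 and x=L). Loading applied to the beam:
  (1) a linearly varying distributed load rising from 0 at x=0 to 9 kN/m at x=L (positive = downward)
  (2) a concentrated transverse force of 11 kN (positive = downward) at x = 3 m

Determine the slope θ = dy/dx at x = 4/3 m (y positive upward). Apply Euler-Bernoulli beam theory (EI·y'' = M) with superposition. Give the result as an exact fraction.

Load 1 — triangular load w₀=9 kN/m (0→w₀ over full span):
  θ_1 = -w₀(2x(L-x)(L-2x)(x+2L)+x²(L-x)²)/(120LEI) = -9·(2·(4/3)·(4-(4/3))·(4-2·(4/3))·((4/3)+2·4)+(4/3)²·(4-(4/3))²)/(120·4·100000) = -8/421875 rad
Load 2 — point force P=11 kN at a=3 m (b=L-a=1):
  θ_2 = -Pb²x(2aL-(3a+b)x)/(2L³EI)  [x≤a] = -11·1²·(4/3)·(2·3·4-(3·3+1)·(4/3))/(2·4³·100000) = -11/900000 rad
Superposition: θ = Σ θ_i = -421/13500000 rad ≈ -0.000031 rad

θ(4/3) = -421/13500000 rad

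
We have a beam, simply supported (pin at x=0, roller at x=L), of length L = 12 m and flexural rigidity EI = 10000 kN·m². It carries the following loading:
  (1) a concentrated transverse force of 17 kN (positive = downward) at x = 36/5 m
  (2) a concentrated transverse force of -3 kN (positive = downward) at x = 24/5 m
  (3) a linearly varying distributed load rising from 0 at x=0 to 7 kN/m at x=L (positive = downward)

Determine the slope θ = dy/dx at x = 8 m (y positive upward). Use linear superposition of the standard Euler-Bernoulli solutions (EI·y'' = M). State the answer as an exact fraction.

Load 1 — point force P=17 kN at a=36/5 m (b=L-a=24/5):
  θ_1 = -Pa(2L²-6Lx+3x²+a²)/(6LEI)  [x>a] = -17·(36/5)·(2·12²-6·12·8+3·8²+(36/5)²)/(6·12·10000) = 1173/156250 rad
Load 2 — point force P=-3 kN at a=24/5 m (b=L-a=36/5):
  θ_2 = -Pa(2L²-6Lx+3x²+a²)/(6LEI)  [x>a] = -(-3)·(24/5)·(2·12²-6·12·8+3·8²+(24/5)²)/(6·12·10000) = -114/78125 rad
Load 3 — triangular load w₀=7 kN/m (0→w₀ over full span):
  θ_3 = -w₀(7L⁴-30L²x²+15x⁴)/(360LEI) = -7·(7·12⁴-30·12²·8²+15·8⁴)/(360·12·10000) = 637/56250 rad
Superposition: θ = Σ θ_i = 2443/140625 rad ≈ 0.017372 rad

θ(8) = 2443/140625 rad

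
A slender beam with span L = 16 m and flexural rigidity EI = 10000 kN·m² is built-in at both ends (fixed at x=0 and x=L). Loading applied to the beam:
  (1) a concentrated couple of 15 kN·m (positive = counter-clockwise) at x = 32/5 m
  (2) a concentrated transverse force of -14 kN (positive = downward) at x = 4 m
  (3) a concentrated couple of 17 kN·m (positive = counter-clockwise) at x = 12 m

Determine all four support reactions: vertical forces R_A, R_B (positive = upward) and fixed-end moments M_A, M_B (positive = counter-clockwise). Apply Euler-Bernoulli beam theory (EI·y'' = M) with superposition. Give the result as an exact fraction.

R_A = -5931/640 kN, M_A = -1951/80 kN·m, R_B = -3029/640 kN, M_B = 969/80 kN·m

Load 1 — applied couple M₀=15 kN·m at a=32/5 m (b=L-a=48/5):
  R_A = 6M₀ab/L³ = 6·15·(32/5)·(48/5)/16³ = 27/20 kN
  M_A = M₀b(2a-b)/L² = 15·(48/5)·(2·(32/5)-(48/5))/16² = 9/5 kN·m
  R_B = -6M₀ab/L³ = -6·15·(32/5)·(48/5)/16³ = -27/20 kN
  M_B = M₀a(2b-a)/L² = 15·(32/5)·(2·(48/5)-(32/5))/16² = 24/5 kN·m
Load 2 — point force P=-14 kN at a=4 m (b=L-a=12):
  R_A = Pb²(3a+b)/L³ = (-14)·12²·(3·4+12)/16³ = -189/16 kN
  M_A = Pab²/L² = (-14)·4·12²/16² = -63/2 kN·m
  R_B = Pa²(a+3b)/L³ = (-14)·4²·(4+3·12)/16³ = -35/16 kN
  M_B = -Pa²b/L² = -(-14)·4²·12/16² = 21/2 kN·m
Load 3 — applied couple M₀=17 kN·m at a=12 m (b=L-a=4):
  R_A = 6M₀ab/L³ = 6·17·12·4/16³ = 153/128 kN
  M_A = M₀b(2a-b)/L² = 17·4·(2·12-4)/16² = 85/16 kN·m
  R_B = -6M₀ab/L³ = -6·17·12·4/16³ = -153/128 kN
  M_B = M₀a(2b-a)/L² = 17·12·(2·4-12)/16² = -51/16 kN·m
Superposition: R_A = -5931/640 kN, M_A = -1951/80 kN·m, R_B = -3029/640 kN, M_B = 969/80 kN·m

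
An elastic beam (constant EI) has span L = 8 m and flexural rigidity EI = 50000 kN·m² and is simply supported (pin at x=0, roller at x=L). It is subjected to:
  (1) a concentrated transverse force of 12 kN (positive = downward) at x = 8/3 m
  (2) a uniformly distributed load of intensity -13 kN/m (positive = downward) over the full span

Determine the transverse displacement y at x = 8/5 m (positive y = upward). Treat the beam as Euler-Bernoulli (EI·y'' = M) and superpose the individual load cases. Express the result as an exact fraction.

Load 1 — point force P=12 kN at a=8/3 m (b=L-a=16/3):
  y_1 = -Pbx(L²-b²-x²)/(6LEI)  [x≤a] = -12·(16/3)·(8/5)·(8²-(16/3)²-(8/5)²)/(6·8·50000) = -14848/10546875 m
Load 2 — uniform load w=-13 kN/m over full span:
  y_2 = -wx(L³-2Lx²+x³)/(24EI) = -(-13)·(8/5)·(8³-2·8·(8/5)²+(8/5)³)/(24·50000) = 48256/5859375 m
Superposition: y = Σ y_i = 360064/52734375 m ≈ 0.006828 m

y(8/5) = 360064/52734375 m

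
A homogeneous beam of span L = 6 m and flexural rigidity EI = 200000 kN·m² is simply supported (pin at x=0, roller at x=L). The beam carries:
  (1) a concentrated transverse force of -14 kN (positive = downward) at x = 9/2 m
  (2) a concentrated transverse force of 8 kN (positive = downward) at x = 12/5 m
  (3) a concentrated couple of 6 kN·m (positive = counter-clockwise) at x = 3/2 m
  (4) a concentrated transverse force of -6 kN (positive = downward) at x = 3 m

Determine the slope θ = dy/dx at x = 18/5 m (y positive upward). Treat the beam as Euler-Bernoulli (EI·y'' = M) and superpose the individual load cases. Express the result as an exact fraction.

Load 1 — point force P=-14 kN at a=9/2 m (b=L-a=3/2):
  θ_1 = -Pb(L²-b²-3x²)/(6LEI)  [x≤a] = -(-14)·(3/2)·(6²-(3/2)²-3·(18/5)²)/(6·6·200000) = -1197/80000000 rad
Load 2 — point force P=8 kN at a=12/5 m (b=L-a=18/5):
  θ_2 = -Pa(2L²-6Lx+3x²+a²)/(6LEI)  [x>a] = -8·(12/5)·(2·6²-6·6·(18/5)+3·(18/5)²+(12/5)²)/(6·6·200000) = 27/781250 rad
Load 3 — applied couple M₀=6 kN·m at a=3/2 m (b=L-a=9/2):
  θ_3 = (M₀x²/(2L)-M₀(x-a)+C₁)/EI  [x>a] with C₁=M₀(3b²-L²)/(6L)=33/8 = (6·(18/5)²/(2·6)-6·((18/5)-(3/2))+(33/8))/200000 = -399/40000000 rad
Load 4 — point force P=-6 kN at a=3 m (b=L-a=3):
  θ_4 = -Pa(2L²-6Lx+3x²+a²)/(6LEI)  [x>a] = -(-6)·3·(2·6²-6·6·(18/5)+3·(18/5)²+3²)/(6·6·200000) = -243/10000000 rad
Superposition: θ = Σ θ_i = -5871/400000000 rad ≈ -0.000015 rad

θ(18/5) = -5871/400000000 rad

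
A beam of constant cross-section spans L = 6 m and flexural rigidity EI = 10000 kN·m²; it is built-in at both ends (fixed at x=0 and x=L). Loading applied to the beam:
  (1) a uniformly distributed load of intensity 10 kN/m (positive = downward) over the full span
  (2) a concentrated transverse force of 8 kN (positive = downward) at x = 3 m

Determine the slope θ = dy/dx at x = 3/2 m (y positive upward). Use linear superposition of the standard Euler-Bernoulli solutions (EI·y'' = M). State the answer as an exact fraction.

θ(3/2) = -171/80000 rad

Load 1 — uniform load w=10 kN/m over full span:
  θ_1 = -wx(L-x)(L-2x)/(12EI) = -10·(3/2)·(6-(3/2))·(6-2·(3/2))/(12·10000) = -27/16000 rad
Load 2 — point force P=8 kN at a=3 m (b=L-a=3):
  θ_2 = -Pb²x(2aL-(3a+b)x)/(2L³EI)  [x≤a] = -8·3²·(3/2)·(2·3·6-(3·3+3)·(3/2))/(2·6³·10000) = -9/20000 rad
Superposition: θ = Σ θ_i = -171/80000 rad ≈ -0.002138 rad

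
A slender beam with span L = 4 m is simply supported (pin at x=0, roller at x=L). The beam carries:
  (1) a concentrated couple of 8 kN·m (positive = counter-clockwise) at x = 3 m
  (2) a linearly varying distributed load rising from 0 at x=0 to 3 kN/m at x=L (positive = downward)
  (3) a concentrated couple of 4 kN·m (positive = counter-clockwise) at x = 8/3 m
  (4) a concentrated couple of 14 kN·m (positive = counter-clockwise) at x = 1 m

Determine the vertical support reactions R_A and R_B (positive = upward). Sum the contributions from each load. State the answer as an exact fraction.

R_A = 17/2 kN, R_B = -5/2 kN

Load 1 — applied couple M₀=8 kN·m at a=3 m (b=L-a=1):
  R_A = M₀/L = 8/4 = 2 kN
  R_B = -M₀/L = -8/4 = -2 kN
Load 2 — triangular load w₀=3 kN/m (0→w₀ over full span):
  R_A = w₀L/6 = 3·4/6 = 2 kN
  R_B = w₀L/3 = 3·4/3 = 4 kN
Load 3 — applied couple M₀=4 kN·m at a=8/3 m (b=L-a=4/3):
  R_A = M₀/L = 4/4 = 1 kN
  R_B = -M₀/L = -4/4 = -1 kN
Load 4 — applied couple M₀=14 kN·m at a=1 m (b=L-a=3):
  R_A = M₀/L = 14/4 = 7/2 kN
  R_B = -M₀/L = -14/4 = -7/2 kN
Superposition: R_A = 17/2 kN, R_B = -5/2 kN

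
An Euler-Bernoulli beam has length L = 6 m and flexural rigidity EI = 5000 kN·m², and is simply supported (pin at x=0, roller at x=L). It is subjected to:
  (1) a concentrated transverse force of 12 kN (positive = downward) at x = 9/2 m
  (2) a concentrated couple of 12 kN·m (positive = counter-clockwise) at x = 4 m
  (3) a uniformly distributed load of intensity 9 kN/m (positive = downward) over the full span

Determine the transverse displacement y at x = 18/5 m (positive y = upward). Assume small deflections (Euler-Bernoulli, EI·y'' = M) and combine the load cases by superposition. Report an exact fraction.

y(18/5) = -488259/12500000 m

Load 1 — point force P=12 kN at a=9/2 m (b=L-a=3/2):
  y_1 = -Pbx(L²-b²-x²)/(6LEI)  [x≤a] = -12·(3/2)·(18/5)·(6²-(3/2)²-(18/5)²)/(6·6·5000) = -18711/2500000 m
Load 2 — applied couple M₀=12 kN·m at a=4 m (b=L-a=2):
  y_2 = (M₀x³/(6L)+C₁x)/EI  [x≤a] with C₁=M₀(3b²-L²)/(6L)=-8 = (12·(18/5)³/(6·6)+(-8)·(18/5))/5000 = -207/78125 m
Load 3 — uniform load w=9 kN/m over full span:
  y_3 = -wx(L³-2Lx²+x³)/(24EI) = -9·(18/5)·(6³-2·6·(18/5)²+(18/5)³)/(24·5000) = -22599/781250 m
Superposition: y = Σ y_i = -488259/12500000 m ≈ -0.039061 m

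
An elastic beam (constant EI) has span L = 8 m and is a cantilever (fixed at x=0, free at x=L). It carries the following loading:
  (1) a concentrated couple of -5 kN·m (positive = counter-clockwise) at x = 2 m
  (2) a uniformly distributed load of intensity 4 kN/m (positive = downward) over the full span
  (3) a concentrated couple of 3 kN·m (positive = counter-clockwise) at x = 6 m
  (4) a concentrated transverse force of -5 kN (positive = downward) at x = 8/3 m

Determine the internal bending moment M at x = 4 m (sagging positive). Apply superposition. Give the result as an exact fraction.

Load 1 — applied couple M₀=-5 kN·m at a=2 m (b=L-a=6):
  M_1 = 0  [x>a] = 0 kN·m
Load 2 — uniform load w=4 kN/m over full span:
  M_2 = -w(L-x)²/2 = -4·(8-4)²/2 = -32 kN·m
Load 3 — applied couple M₀=3 kN·m at a=6 m (b=L-a=2):
  M_3 = M₀  [x≤a] = 3 = 3 kN·m
Load 4 — point force P=-5 kN at a=8/3 m (b=L-a=16/3):
  M_4 = 0  [x>a] = 0 kN·m
Superposition: M = Σ M_i = -29 kN·m ≈ -29.000000 kN·m

M(4) = -29 kN·m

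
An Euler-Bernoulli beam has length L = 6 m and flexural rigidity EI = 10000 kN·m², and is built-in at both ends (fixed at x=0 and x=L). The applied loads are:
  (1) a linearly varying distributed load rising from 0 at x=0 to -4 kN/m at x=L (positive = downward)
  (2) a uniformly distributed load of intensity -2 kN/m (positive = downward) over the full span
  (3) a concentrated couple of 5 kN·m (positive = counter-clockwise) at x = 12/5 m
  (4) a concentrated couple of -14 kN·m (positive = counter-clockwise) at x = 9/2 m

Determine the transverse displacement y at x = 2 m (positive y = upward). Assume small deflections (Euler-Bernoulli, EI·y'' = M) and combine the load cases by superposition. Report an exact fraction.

Load 1 — triangular load w₀=-4 kN/m (0→w₀ over full span):
  y_1 = -w₀x²(L-x)²(x+2L)/(120LEI) = -(-4)·2²·(6-2)²·(2+2·6)/(120·6·10000) = 14/28125 m
Load 2 — uniform load w=-2 kN/m over full span:
  y_2 = -wx²(L-x)²/(24EI) = -(-2)·2²·(6-2)²/(24·10000) = 1/1875 m
Load 3 — applied couple M₀=5 kN·m at a=12/5 m (b=L-a=18/5):
  y_3 = (R_Ax³/6 - M_Ax²/2)/EI  [x≤a] with R_A=6/5, M_A=3/5 = ((6/5)·2³/6 - (3/5)·2²/2)/10000 = 1/25000 m
Load 4 — applied couple M₀=-14 kN·m at a=9/2 m (b=L-a=3/2):
  y_4 = (R_Ax³/6 - M_Ax²/2)/EI  [x≤a] with R_A=-21/8, M_A=-35/8 = ((-21/8)·2³/6 - (-35/8)·2²/2)/10000 = 21/40000 m
Superposition: y = Σ y_i = 2873/1800000 m ≈ 0.001596 m

y(2) = 2873/1800000 m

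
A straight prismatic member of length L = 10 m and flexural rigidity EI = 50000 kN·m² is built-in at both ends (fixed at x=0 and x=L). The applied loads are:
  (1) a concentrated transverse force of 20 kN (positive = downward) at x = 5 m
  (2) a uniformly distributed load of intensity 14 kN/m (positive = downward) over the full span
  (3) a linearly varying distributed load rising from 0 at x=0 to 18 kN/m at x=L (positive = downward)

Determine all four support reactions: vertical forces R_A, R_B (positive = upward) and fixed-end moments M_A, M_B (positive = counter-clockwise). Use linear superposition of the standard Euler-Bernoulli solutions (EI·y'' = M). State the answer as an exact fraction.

Load 1 — point force P=20 kN at a=5 m (b=L-a=5):
  R_A = Pb²(3a+b)/L³ = 20·5²·(3·5+5)/10³ = 10 kN
  M_A = Pab²/L² = 20·5·5²/10² = 25 kN·m
  R_B = Pa²(a+3b)/L³ = 20·5²·(5+3·5)/10³ = 10 kN
  M_B = -Pa²b/L² = -20·5²·5/10² = -25 kN·m
Load 2 — uniform load w=14 kN/m over full span:
  R_A = wL/2 = 14·10/2 = 70 kN
  M_A = wL²/12 = 14·10²/12 = 350/3 kN·m
  R_B = wL/2 = 14·10/2 = 70 kN
  M_B = -wL²/12 = -14·10²/12 = -350/3 kN·m
Load 3 — triangular load w₀=18 kN/m (0→w₀ over full span):
  R_A = 3w₀L/20 = 3·18·10/20 = 27 kN
  M_A = w₀L²/30 = 18·10²/30 = 60 kN·m
  R_B = 7w₀L/20 = 7·18·10/20 = 63 kN
  M_B = -w₀L²/20 = -18·10²/20 = -90 kN·m
Superposition: R_A = 107 kN, M_A = 605/3 kN·m, R_B = 143 kN, M_B = -695/3 kN·m

R_A = 107 kN, M_A = 605/3 kN·m, R_B = 143 kN, M_B = -695/3 kN·m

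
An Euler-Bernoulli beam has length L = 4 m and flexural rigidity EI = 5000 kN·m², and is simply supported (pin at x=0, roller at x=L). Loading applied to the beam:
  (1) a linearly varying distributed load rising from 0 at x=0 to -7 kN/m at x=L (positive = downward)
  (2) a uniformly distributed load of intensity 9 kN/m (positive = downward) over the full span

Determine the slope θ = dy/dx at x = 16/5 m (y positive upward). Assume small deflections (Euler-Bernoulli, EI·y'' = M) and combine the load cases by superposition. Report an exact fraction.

Load 1 — triangular load w₀=-7 kN/m (0→w₀ over full span):
  θ_1 = -w₀(7L⁴-30L²x²+15x⁴)/(360LEI) = -(-7)·(7·4⁴-30·4²·(16/5)²+15·(16/5)⁴)/(360·4·5000) = -5299/3515625 rad
Load 2 — uniform load w=9 kN/m over full span:
  θ_2 = -w(L³-6Lx²+4x³)/(24EI) = -9·(4³-6·4·(16/5)²+4·(16/5)³)/(24·5000) = 297/78125 rad
Superposition: θ = Σ θ_i = 8066/3515625 rad ≈ 0.002294 rad

θ(16/5) = 8066/3515625 rad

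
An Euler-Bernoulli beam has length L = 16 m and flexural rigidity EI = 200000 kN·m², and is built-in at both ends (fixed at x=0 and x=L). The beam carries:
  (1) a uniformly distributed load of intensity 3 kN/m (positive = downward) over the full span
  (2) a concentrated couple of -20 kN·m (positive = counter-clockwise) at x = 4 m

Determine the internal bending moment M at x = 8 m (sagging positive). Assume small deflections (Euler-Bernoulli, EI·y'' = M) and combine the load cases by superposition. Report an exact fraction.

Load 1 — uniform load w=3 kN/m over full span:
  M_1 = wLx/2 - wL²/12 - wx²/2 = 3·16·8/2 - 3·16²/12 - 3·8²/2 = 32 kN·m
Load 2 — applied couple M₀=-20 kN·m at a=4 m (b=L-a=12):
  M_2 = R_Ax - M_A - M₀  [x>a] with R_A=-45/32, M_A=15/4 = (-45/32)·8 - (15/4) - (-20) = 5 kN·m
Superposition: M = Σ M_i = 37 kN·m ≈ 37.000000 kN·m

M(8) = 37 kN·m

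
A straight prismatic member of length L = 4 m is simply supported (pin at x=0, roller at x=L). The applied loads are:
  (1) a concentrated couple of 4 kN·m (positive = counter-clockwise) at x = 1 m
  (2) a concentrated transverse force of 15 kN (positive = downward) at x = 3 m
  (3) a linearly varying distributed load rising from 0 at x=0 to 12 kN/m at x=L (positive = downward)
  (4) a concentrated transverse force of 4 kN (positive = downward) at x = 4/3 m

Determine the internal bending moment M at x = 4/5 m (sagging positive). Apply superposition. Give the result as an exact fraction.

M(4/5) = 4529/375 kN·m

Load 1 — applied couple M₀=4 kN·m at a=1 m (b=L-a=3):
  M_1 = M₀x/L  [x≤a] = 4·(4/5)/4 = 4/5 kN·m
Load 2 — point force P=15 kN at a=3 m (b=L-a=1):
  M_2 = Pbx/L  [x≤a] = 15·1·(4/5)/4 = 3 kN·m
Load 3 — triangular load w₀=12 kN/m (0→w₀ over full span):
  M_3 = w₀Lx/6 - w₀x³/(6L) = 12·4·(4/5)/6 - 12·(4/5)³/(6·4) = 768/125 kN·m
Load 4 — point force P=4 kN at a=4/3 m (b=L-a=8/3):
  M_4 = Pbx/L  [x≤a] = 4·(8/3)·(4/5)/4 = 32/15 kN·m
Superposition: M = Σ M_i = 4529/375 kN·m ≈ 12.077333 kN·m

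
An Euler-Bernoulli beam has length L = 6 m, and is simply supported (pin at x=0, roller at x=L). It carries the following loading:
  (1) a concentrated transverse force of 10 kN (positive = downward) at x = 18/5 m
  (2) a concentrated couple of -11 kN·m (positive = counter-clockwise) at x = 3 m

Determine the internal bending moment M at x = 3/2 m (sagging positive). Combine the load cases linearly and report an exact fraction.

Load 1 — point force P=10 kN at a=18/5 m (b=L-a=12/5):
  M_1 = Pbx/L  [x≤a] = 10·(12/5)·(3/2)/6 = 6 kN·m
Load 2 — applied couple M₀=-11 kN·m at a=3 m (b=L-a=3):
  M_2 = M₀x/L  [x≤a] = (-11)·(3/2)/6 = -11/4 kN·m
Superposition: M = Σ M_i = 13/4 kN·m ≈ 3.250000 kN·m

M(3/2) = 13/4 kN·m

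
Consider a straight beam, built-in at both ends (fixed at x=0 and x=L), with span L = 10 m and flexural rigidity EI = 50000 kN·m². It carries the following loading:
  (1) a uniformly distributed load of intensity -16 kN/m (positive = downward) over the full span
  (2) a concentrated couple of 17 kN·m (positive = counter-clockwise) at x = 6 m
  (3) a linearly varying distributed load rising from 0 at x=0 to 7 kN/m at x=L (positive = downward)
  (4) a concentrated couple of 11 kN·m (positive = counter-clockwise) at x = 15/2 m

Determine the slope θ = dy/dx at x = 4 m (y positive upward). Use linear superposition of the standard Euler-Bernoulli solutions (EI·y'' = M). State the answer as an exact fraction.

Load 1 — uniform load w=-16 kN/m over full span:
  θ_1 = -wx(L-x)(L-2x)/(12EI) = -(-16)·4·(10-4)·(10-2·4)/(12·50000) = 4/3125 rad
Load 2 — applied couple M₀=17 kN·m at a=6 m (b=L-a=4):
  θ_2 = (R_Ax²/2 - M_Ax)/EI  [x≤a] with R_A=306/125, M_A=136/25 = ((306/125)·4²/2 - (136/25)·4)/50000 = -17/390625 rad
Load 3 — triangular load w₀=7 kN/m (0→w₀ over full span):
  θ_3 = -w₀(2x(L-x)(L-2x)(x+2L)+x²(L-x)²)/(120LEI) = -7·(2·4·(10-4)·(10-2·4)·(4+2·10)+4²·(10-4)²)/(120·10·50000) = -21/62500 rad
Load 4 — applied couple M₀=11 kN·m at a=15/2 m (b=L-a=5/2):
  θ_4 = (R_Ax²/2 - M_Ax)/EI  [x≤a] with R_A=99/80, M_A=55/16 = ((99/80)·4²/2 - (55/16)·4)/50000 = -77/1000000 rad
Superposition: θ = Σ θ_i = 20587/25000000 rad ≈ 0.000823 rad

θ(4) = 20587/25000000 rad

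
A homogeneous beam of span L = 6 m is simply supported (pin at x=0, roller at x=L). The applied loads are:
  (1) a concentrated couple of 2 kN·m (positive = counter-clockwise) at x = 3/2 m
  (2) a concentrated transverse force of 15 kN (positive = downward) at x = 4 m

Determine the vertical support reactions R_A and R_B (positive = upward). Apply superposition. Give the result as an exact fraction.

Load 1 — applied couple M₀=2 kN·m at a=3/2 m (b=L-a=9/2):
  R_A = M₀/L = 2/6 = 1/3 kN
  R_B = -M₀/L = -2/6 = -1/3 kN
Load 2 — point force P=15 kN at a=4 m (b=L-a=2):
  R_A = Pb/L = 15·2/6 = 5 kN
  R_B = Pa/L = 15·4/6 = 10 kN
Superposition: R_A = 16/3 kN, R_B = 29/3 kN

R_A = 16/3 kN, R_B = 29/3 kN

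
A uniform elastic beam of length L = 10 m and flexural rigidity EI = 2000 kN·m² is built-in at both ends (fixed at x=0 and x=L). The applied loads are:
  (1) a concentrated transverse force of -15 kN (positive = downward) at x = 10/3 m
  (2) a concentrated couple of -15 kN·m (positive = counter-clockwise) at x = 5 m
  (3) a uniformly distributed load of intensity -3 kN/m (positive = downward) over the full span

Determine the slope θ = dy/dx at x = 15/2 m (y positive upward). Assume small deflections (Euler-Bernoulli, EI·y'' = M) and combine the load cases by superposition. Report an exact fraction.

θ(15/2) = -47/2560 rad

Load 1 — point force P=-15 kN at a=10/3 m (b=L-a=20/3):
  θ_1 = Pa²(L-x)(2bL-(3b+a)(L-x))/(2L³EI)  [x>a] = (-15)·(10/3)²·(10-(15/2))·(2·(20/3)·10-(3·(20/3)+(10/3))·(10-(15/2)))/(2·10³·2000) = -1/128 rad
Load 2 — applied couple M₀=-15 kN·m at a=5 m (b=L-a=5):
  θ_2 = (R_Ax²/2 - M_Ax - M₀(x-a))/EI  [x>a] with R_A=-9/4, M_A=-15/4 = ((-9/4)·(15/2)²/2 - (-15/4)·(15/2) - (-15)·((15/2)-5))/2000 = 3/2560 rad
Load 3 — uniform load w=-3 kN/m over full span:
  θ_3 = -wx(L-x)(L-2x)/(12EI) = -(-3)·(15/2)·(10-(15/2))·(10-2·(15/2))/(12·2000) = -3/256 rad
Superposition: θ = Σ θ_i = -47/2560 rad ≈ -0.018359 rad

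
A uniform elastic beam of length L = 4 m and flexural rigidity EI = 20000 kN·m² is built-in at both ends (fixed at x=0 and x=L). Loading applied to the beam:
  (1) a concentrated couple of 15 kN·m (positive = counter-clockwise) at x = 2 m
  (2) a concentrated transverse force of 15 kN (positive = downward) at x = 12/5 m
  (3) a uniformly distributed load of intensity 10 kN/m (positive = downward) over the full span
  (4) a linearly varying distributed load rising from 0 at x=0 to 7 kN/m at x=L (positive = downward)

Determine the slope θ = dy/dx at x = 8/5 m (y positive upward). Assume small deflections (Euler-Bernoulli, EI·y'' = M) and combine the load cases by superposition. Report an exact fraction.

Load 1 — applied couple M₀=15 kN·m at a=2 m (b=L-a=2):
  θ_1 = (R_Ax²/2 - M_Ax)/EI  [x≤a] with R_A=45/8, M_A=15/4 = ((45/8)·(8/5)²/2 - (15/4)·(8/5))/20000 = 3/50000 rad
Load 2 — point force P=15 kN at a=12/5 m (b=L-a=8/5):
  θ_2 = -Pb²x(2aL-(3a+b)x)/(2L³EI)  [x≤a] = -15·(8/5)²·(8/5)·(2·(12/5)·4-(3·(12/5)+(8/5))·(8/5))/(2·4³·20000) = -48/390625 rad
Load 3 — uniform load w=10 kN/m over full span:
  θ_3 = -wx(L-x)(L-2x)/(12EI) = -10·(8/5)·(4-(8/5))·(4-2·(8/5))/(12·20000) = -2/15625 rad
Load 4 — triangular load w₀=7 kN/m (0→w₀ over full span):
  θ_4 = -w₀(2x(L-x)(L-2x)(x+2L)+x²(L-x)²)/(120LEI) = -7·(2·(8/5)·(4-(8/5))·(4-2·(8/5))·((8/5)+2·4)+(8/5)²·(4-(8/5))²)/(120·4·20000) = -21/390625 rad
Superposition: θ = Σ θ_i = -1529/6250000 rad ≈ -0.000245 rad

θ(8/5) = -1529/6250000 rad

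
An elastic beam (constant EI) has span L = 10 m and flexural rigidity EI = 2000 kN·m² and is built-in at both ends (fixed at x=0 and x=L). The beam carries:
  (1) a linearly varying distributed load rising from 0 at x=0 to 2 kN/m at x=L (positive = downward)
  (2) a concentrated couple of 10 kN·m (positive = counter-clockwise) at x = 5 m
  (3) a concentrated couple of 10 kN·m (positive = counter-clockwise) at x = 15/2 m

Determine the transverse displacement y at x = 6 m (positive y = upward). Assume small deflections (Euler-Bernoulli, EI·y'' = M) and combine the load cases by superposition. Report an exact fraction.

Load 1 — triangular load w₀=2 kN/m (0→w₀ over full span):
  y_1 = -w₀x²(L-x)²(x+2L)/(120LEI) = -2·6²·(10-6)²·(6+2·10)/(120·10·2000) = -39/3125 m
Load 2 — applied couple M₀=10 kN·m at a=5 m (b=L-a=5):
  y_2 = (R_Ax³/6 - M_Ax²/2 - M₀(x-a)²/2)/EI  [x>a] with R_A=3/2, M_A=5/2 = ((3/2)·6³/6 - (5/2)·6²/2 - 10·(6-5)²/2)/2000 = 1/500 m
Load 3 — applied couple M₀=10 kN·m at a=15/2 m (b=L-a=5/2):
  y_3 = (R_Ax³/6 - M_Ax²/2)/EI  [x≤a] with R_A=9/8, M_A=25/8 = ((9/8)·6³/6 - (25/8)·6²/2)/2000 = -63/8000 m
Superposition: y = Σ y_i = -3671/200000 m ≈ -0.018355 m

y(6) = -3671/200000 m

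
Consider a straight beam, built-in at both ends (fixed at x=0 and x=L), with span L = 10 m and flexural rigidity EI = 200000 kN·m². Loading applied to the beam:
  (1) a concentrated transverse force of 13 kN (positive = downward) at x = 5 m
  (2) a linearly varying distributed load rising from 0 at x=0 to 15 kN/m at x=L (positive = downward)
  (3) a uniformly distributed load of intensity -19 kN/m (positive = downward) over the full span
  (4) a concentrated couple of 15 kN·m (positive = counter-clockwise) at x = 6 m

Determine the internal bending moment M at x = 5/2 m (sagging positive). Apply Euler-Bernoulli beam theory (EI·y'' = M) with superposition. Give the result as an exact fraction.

Load 1 — point force P=13 kN at a=5 m (b=L-a=5):
  M_1 = Pb²(3a+b)x/L³ - Pab²/L²  [x≤a] = 13·5²·(3·5+5)·(5/2)/10³ - 13·5·5²/10² = 0 kN·m
Load 2 — triangular load w₀=15 kN/m (0→w₀ over full span):
  M_2 = 3w₀Lx/20 - w₀L²/30 - w₀x³/(6L) = 3·15·10·(5/2)/20 - 15·10²/30 - 15·(5/2)³/(6·10) = 75/32 kN·m
Load 3 — uniform load w=-19 kN/m over full span:
  M_3 = wLx/2 - wL²/12 - wx²/2 = (-19)·10·(5/2)/2 - (-19)·10²/12 - (-19)·(5/2)²/2 = -475/24 kN·m
Load 4 — applied couple M₀=15 kN·m at a=6 m (b=L-a=4):
  M_4 = R_Ax - M_A  [x≤a] with R_A=54/25, M_A=24/5 = (54/25)·(5/2) - (24/5) = 3/5 kN·m
Superposition: M = Σ M_i = -8087/480 kN·m ≈ -16.847917 kN·m

M(5/2) = -8087/480 kN·m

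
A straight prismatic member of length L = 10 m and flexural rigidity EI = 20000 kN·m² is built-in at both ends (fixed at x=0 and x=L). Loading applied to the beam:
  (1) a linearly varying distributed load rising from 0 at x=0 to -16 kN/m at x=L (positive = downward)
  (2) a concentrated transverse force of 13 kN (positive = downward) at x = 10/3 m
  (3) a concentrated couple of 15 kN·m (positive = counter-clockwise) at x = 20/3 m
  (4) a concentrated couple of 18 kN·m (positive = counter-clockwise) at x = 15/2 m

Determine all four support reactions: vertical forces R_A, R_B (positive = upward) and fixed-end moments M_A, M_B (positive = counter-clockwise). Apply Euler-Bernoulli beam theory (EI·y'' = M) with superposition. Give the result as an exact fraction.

Load 1 — triangular load w₀=-16 kN/m (0→w₀ over full span):
  R_A = 3w₀L/20 = 3·(-16)·10/20 = -24 kN
  M_A = w₀L²/30 = (-16)·10²/30 = -160/3 kN·m
  R_B = 7w₀L/20 = 7·(-16)·10/20 = -56 kN
  M_B = -w₀L²/20 = -(-16)·10²/20 = 80 kN·m
Load 2 — point force P=13 kN at a=10/3 m (b=L-a=20/3):
  R_A = Pb²(3a+b)/L³ = 13·(20/3)²·(3·(10/3)+(20/3))/10³ = 260/27 kN
  M_A = Pab²/L² = 13·(10/3)·(20/3)²/10² = 520/27 kN·m
  R_B = Pa²(a+3b)/L³ = 13·(10/3)²·((10/3)+3·(20/3))/10³ = 91/27 kN
  M_B = -Pa²b/L² = -13·(10/3)²·(20/3)/10² = -260/27 kN·m
Load 3 — applied couple M₀=15 kN·m at a=20/3 m (b=L-a=10/3):
  R_A = 6M₀ab/L³ = 6·15·(20/3)·(10/3)/10³ = 2 kN
  M_A = M₀b(2a-b)/L² = 15·(10/3)·(2·(20/3)-(10/3))/10² = 5 kN·m
  R_B = -6M₀ab/L³ = -6·15·(20/3)·(10/3)/10³ = -2 kN
  M_B = M₀a(2b-a)/L² = 15·(20/3)·(2·(10/3)-(20/3))/10² = 0 kN·m
Load 4 — applied couple M₀=18 kN·m at a=15/2 m (b=L-a=5/2):
  R_A = 6M₀ab/L³ = 6·18·(15/2)·(5/2)/10³ = 81/40 kN
  M_A = M₀b(2a-b)/L² = 18·(5/2)·(2·(15/2)-(5/2))/10² = 45/8 kN·m
  R_B = -6M₀ab/L³ = -6·18·(15/2)·(5/2)/10³ = -81/40 kN
  M_B = M₀a(2b-a)/L² = 18·(15/2)·(2·(5/2)-(15/2))/10² = -27/8 kN·m
Superposition: R_A = -11173/1080 kN, M_A = -5065/216 kN·m, R_B = -61187/1080 kN, M_B = 14471/216 kN·m

R_A = -11173/1080 kN, M_A = -5065/216 kN·m, R_B = -61187/1080 kN, M_B = 14471/216 kN·m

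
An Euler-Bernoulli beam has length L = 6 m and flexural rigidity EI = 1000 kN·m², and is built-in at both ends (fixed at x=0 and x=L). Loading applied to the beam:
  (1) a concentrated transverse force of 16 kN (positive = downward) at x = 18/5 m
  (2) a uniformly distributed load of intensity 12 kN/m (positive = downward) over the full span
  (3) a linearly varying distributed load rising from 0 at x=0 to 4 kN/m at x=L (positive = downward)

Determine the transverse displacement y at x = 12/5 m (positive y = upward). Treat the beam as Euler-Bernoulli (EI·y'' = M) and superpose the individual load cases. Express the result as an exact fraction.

y(12/5) = -22212/390625 m

Load 1 — point force P=16 kN at a=18/5 m (b=L-a=12/5):
  y_1 = -Pb²x²(3aL-(3a+b)x)/(6L³EI)  [x≤a] = -16·(12/5)²·(12/5)²·(3·(18/5)·6-(3·(18/5)+(12/5))·(12/5))/(6·6³·1000) = -26496/1953125 m
Load 2 — uniform load w=12 kN/m over full span:
  y_2 = -wx²(L-x)²/(24EI) = -12·(12/5)²·(6-(12/5))²/(24·1000) = -2916/78125 m
Load 3 — triangular load w₀=4 kN/m (0→w₀ over full span):
  y_3 = -w₀x²(L-x)²(x+2L)/(120LEI) = -4·(12/5)²·(6-(12/5))²·((12/5)+2·6)/(120·6·1000) = -11664/1953125 m
Superposition: y = Σ y_i = -22212/390625 m ≈ -0.056863 m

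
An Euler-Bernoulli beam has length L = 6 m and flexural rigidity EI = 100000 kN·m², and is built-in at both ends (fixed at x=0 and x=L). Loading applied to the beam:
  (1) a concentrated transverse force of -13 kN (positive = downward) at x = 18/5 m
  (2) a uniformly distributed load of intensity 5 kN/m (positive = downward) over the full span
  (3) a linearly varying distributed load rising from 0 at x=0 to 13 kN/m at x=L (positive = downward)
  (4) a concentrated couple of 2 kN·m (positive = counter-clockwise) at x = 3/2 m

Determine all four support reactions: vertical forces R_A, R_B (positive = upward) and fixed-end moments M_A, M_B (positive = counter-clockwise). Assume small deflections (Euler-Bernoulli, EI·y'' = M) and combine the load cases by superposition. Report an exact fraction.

Load 1 — point force P=-13 kN at a=18/5 m (b=L-a=12/5):
  R_A = Pb²(3a+b)/L³ = (-13)·(12/5)²·(3·(18/5)+(12/5))/6³ = -572/125 kN
  M_A = Pab²/L² = (-13)·(18/5)·(12/5)²/6² = -936/125 kN·m
  R_B = Pa²(a+3b)/L³ = (-13)·(18/5)²·((18/5)+3·(12/5))/6³ = -1053/125 kN
  M_B = -Pa²b/L² = -(-13)·(18/5)²·(12/5)/6² = 1404/125 kN·m
Load 2 — uniform load w=5 kN/m over full span:
  R_A = wL/2 = 5·6/2 = 15 kN
  M_A = wL²/12 = 5·6²/12 = 15 kN·m
  R_B = wL/2 = 5·6/2 = 15 kN
  M_B = -wL²/12 = -5·6²/12 = -15 kN·m
Load 3 — triangular load w₀=13 kN/m (0→w₀ over full span):
  R_A = 3w₀L/20 = 3·13·6/20 = 117/10 kN
  M_A = w₀L²/30 = 13·6²/30 = 78/5 kN·m
  R_B = 7w₀L/20 = 7·13·6/20 = 273/10 kN
  M_B = -w₀L²/20 = -13·6²/20 = -117/5 kN·m
Load 4 — applied couple M₀=2 kN·m at a=3/2 m (b=L-a=9/2):
  R_A = 6M₀ab/L³ = 6·2·(3/2)·(9/2)/6³ = 3/8 kN
  M_A = M₀b(2a-b)/L² = 2·(9/2)·(2·(3/2)-(9/2))/6² = -3/8 kN·m
  R_B = -6M₀ab/L³ = -6·2·(3/2)·(9/2)/6³ = -3/8 kN
  M_B = M₀a(2b-a)/L² = 2·(3/2)·(2·(9/2)-(3/2))/6² = 5/8 kN·m
Superposition: R_A = 22499/1000 kN, M_A = 22737/1000 kN·m, R_B = 33501/1000 kN, M_B = -26543/1000 kN·m

R_A = 22499/1000 kN, M_A = 22737/1000 kN·m, R_B = 33501/1000 kN, M_B = -26543/1000 kN·m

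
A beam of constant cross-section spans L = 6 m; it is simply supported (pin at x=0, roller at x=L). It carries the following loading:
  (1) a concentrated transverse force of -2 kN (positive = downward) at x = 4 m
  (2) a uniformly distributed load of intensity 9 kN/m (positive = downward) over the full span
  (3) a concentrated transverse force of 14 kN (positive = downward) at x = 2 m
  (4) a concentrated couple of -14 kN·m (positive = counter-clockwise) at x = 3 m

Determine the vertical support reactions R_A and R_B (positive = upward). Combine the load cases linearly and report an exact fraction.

R_A = 100/3 kN, R_B = 98/3 kN

Load 1 — point force P=-2 kN at a=4 m (b=L-a=2):
  R_A = Pb/L = (-2)·2/6 = -2/3 kN
  R_B = Pa/L = (-2)·4/6 = -4/3 kN
Load 2 — uniform load w=9 kN/m over full span:
  R_A = wL/2 = 9·6/2 = 27 kN
  R_B = wL/2 = 9·6/2 = 27 kN
Load 3 — point force P=14 kN at a=2 m (b=L-a=4):
  R_A = Pb/L = 14·4/6 = 28/3 kN
  R_B = Pa/L = 14·2/6 = 14/3 kN
Load 4 — applied couple M₀=-14 kN·m at a=3 m (b=L-a=3):
  R_A = M₀/L = (-14)/6 = -7/3 kN
  R_B = -M₀/L = -(-14)/6 = 7/3 kN
Superposition: R_A = 100/3 kN, R_B = 98/3 kN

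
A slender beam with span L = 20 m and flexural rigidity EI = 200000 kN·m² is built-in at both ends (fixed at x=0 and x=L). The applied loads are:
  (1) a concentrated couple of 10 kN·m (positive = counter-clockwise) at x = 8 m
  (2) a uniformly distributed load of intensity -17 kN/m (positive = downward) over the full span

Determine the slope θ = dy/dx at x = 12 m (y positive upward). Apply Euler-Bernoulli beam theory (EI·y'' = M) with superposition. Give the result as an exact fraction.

θ(12) = -427/156250 rad

Load 1 — applied couple M₀=10 kN·m at a=8 m (b=L-a=12):
  θ_1 = (R_Ax²/2 - M_Ax - M₀(x-a))/EI  [x>a] with R_A=18/25, M_A=6/5 = ((18/25)·12²/2 - (6/5)·12 - 10·(12-8))/200000 = -1/78125 rad
Load 2 — uniform load w=-17 kN/m over full span:
  θ_2 = -wx(L-x)(L-2x)/(12EI) = -(-17)·12·(20-12)·(20-2·12)/(12·200000) = -17/6250 rad
Superposition: θ = Σ θ_i = -427/156250 rad ≈ -0.002733 rad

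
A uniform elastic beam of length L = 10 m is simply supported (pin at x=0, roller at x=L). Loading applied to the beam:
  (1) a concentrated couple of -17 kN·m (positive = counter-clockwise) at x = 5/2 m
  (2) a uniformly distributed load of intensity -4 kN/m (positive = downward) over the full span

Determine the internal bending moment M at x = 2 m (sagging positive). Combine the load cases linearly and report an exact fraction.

M(2) = -177/5 kN·m

Load 1 — applied couple M₀=-17 kN·m at a=5/2 m (b=L-a=15/2):
  M_1 = M₀x/L  [x≤a] = (-17)·2/10 = -17/5 kN·m
Load 2 — uniform load w=-4 kN/m over full span:
  M_2 = wx(L-x)/2 = (-4)·2·(10-2)/2 = -32 kN·m
Superposition: M = Σ M_i = -177/5 kN·m ≈ -35.400000 kN·m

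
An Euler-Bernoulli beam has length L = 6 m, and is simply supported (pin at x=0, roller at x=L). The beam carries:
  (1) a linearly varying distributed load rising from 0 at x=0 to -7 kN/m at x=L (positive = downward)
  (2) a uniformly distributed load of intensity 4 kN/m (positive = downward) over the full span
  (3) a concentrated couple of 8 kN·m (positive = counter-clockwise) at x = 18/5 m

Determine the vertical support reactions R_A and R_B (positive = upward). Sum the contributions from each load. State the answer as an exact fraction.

Load 1 — triangular load w₀=-7 kN/m (0→w₀ over full span):
  R_A = w₀L/6 = (-7)·6/6 = -7 kN
  R_B = w₀L/3 = (-7)·6/3 = -14 kN
Load 2 — uniform load w=4 kN/m over full span:
  R_A = wL/2 = 4·6/2 = 12 kN
  R_B = wL/2 = 4·6/2 = 12 kN
Load 3 — applied couple M₀=8 kN·m at a=18/5 m (b=L-a=12/5):
  R_A = M₀/L = 8/6 = 4/3 kN
  R_B = -M₀/L = -8/6 = -4/3 kN
Superposition: R_A = 19/3 kN, R_B = -10/3 kN

R_A = 19/3 kN, R_B = -10/3 kN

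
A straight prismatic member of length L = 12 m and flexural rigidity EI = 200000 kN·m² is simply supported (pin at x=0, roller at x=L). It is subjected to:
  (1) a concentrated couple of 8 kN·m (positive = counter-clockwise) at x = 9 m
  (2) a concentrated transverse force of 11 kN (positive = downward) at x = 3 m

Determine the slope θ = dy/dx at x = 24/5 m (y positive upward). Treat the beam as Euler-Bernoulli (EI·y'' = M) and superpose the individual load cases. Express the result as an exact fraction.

Load 1 — applied couple M₀=8 kN·m at a=9 m (b=L-a=3):
  θ_1 = (M₀x²/(2L)+C₁)/EI  [x≤a] with C₁=M₀(3b²-L²)/(6L)=-13 = (8·(24/5)²/(2·12)+(-13))/200000 = -133/5000000 rad
Load 2 — point force P=11 kN at a=3 m (b=L-a=9):
  θ_2 = -Pa(2L²-6Lx+3x²+a²)/(6LEI)  [x>a] = -11·3·(2·12²-6·12·(24/5)+3·(24/5)²+3²)/(6·12·200000) = -1881/40000000 rad
Superposition: θ = Σ θ_i = -589/8000000 rad ≈ -0.000074 rad

θ(24/5) = -589/8000000 rad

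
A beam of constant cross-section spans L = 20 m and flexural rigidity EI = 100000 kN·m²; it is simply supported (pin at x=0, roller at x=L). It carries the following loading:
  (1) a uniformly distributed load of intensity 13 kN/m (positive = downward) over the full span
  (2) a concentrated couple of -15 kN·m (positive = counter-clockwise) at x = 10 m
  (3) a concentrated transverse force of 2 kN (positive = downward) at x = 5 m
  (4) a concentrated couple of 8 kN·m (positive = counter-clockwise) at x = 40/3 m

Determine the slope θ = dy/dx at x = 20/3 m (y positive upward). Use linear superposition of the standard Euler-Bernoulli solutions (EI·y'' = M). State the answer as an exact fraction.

Load 1 — uniform load w=13 kN/m over full span:
  θ_1 = -w(L³-6Lx²+4x³)/(24EI) = -13·(20³-6·20·(20/3)²+4·(20/3)³)/(24·100000) = -169/8100 rad
Load 2 — applied couple M₀=-15 kN·m at a=10 m (b=L-a=10):
  θ_2 = (M₀x²/(2L)+C₁)/EI  [x≤a] with C₁=M₀(3b²-L²)/(6L)=25/2 = ((-15)·(20/3)²/(2·20)+(25/2))/100000 = -1/24000 rad
Load 3 — point force P=2 kN at a=5 m (b=L-a=15):
  θ_3 = -Pa(2L²-6Lx+3x²+a²)/(6LEI)  [x>a] = -2·5·(2·20²-6·20·(20/3)+3·(20/3)²+5²)/(6·20·100000) = -19/144000 rad
Load 4 — applied couple M₀=8 kN·m at a=40/3 m (b=L-a=20/3):
  θ_4 = (M₀x²/(2L)+C₁)/EI  [x≤a] with C₁=M₀(3b²-L²)/(6L)=-160/9 = (8·(20/3)²/(2·20)+(-160/9))/100000 = -1/11250 rad
Superposition: θ = Σ θ_i = -136901/6480000 rad ≈ -0.021127 rad

θ(20/3) = -136901/6480000 rad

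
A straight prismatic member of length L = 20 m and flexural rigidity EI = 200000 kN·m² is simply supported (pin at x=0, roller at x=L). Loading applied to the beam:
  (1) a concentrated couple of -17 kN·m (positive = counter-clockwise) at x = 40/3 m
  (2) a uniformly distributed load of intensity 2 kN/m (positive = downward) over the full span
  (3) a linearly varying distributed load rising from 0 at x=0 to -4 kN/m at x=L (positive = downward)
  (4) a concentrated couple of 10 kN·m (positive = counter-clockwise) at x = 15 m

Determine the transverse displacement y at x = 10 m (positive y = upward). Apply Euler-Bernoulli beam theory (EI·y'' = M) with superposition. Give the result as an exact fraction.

Load 1 — applied couple M₀=-17 kN·m at a=40/3 m (b=L-a=20/3):
  y_1 = (M₀x³/(6L)+C₁x)/EI  [x≤a] with C₁=M₀(3b²-L²)/(6L)=340/9 = ((-17)·10³/(6·20)+(340/9)·10)/200000 = 17/14400 m
Load 2 — uniform load w=2 kN/m over full span:
  y_2 = -wx(L³-2Lx²+x³)/(24EI) = -2·10·(20³-2·20·10²+10³)/(24·200000) = -1/48 m
Load 3 — triangular load w₀=-4 kN/m (0→w₀ over full span):
  y_3 = -w₀x(7L⁴-10L²x²+3x⁴)/(360LEI) = -(-4)·10·(7·20⁴-10·20²·10²+3·10⁴)/(360·20·200000) = 1/48 m
Load 4 — applied couple M₀=10 kN·m at a=15 m (b=L-a=5):
  y_4 = (M₀x³/(6L)+C₁x)/EI  [x≤a] with C₁=M₀(3b²-L²)/(6L)=-325/12 = (10·10³/(6·20)+(-325/12)·10)/200000 = -3/3200 m
Superposition: y = Σ y_i = 7/28800 m ≈ 0.000243 m

y(10) = 7/28800 m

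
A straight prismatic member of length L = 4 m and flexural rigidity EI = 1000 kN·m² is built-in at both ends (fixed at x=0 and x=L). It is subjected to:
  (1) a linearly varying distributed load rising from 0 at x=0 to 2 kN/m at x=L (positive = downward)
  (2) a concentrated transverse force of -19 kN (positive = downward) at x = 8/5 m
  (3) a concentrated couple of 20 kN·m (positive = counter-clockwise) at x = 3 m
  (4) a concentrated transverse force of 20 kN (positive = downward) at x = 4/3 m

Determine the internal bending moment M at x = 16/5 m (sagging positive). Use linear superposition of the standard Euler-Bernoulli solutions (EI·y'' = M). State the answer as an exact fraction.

M(16/5) = -180889/22500 kN·m

Load 1 — triangular load w₀=2 kN/m (0→w₀ over full span):
  M_1 = 3w₀Lx/20 - w₀L²/30 - w₀x³/(6L) = 3·2·4·(16/5)/20 - 2·4²/30 - 2·(16/5)³/(6·4) = 16/375 kN·m
Load 2 — point force P=-19 kN at a=8/5 m (b=L-a=12/5):
  M_2 = Pa²(a+3b)(L-x)/L³ - Pa²b/L²  [x>a] = (-19)·(8/5)²·((8/5)+3·(12/5))·(4-(16/5))/4³ - (-19)·(8/5)²·(12/5)/4² = 1216/625 kN·m
Load 3 — applied couple M₀=20 kN·m at a=3 m (b=L-a=1):
  M_3 = R_Ax - M_A - M₀  [x>a] with R_A=45/8, M_A=25/4 = (45/8)·(16/5) - (25/4) - 20 = -33/4 kN·m
Load 4 — point force P=20 kN at a=4/3 m (b=L-a=8/3):
  M_4 = Pa²(a+3b)(L-x)/L³ - Pa²b/L²  [x>a] = 20·(4/3)²·((4/3)+3·(8/3))·(4-(16/5))/4³ - 20·(4/3)²·(8/3)/4² = -16/9 kN·m
Superposition: M = Σ M_i = -180889/22500 kN·m ≈ -8.039511 kN·m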